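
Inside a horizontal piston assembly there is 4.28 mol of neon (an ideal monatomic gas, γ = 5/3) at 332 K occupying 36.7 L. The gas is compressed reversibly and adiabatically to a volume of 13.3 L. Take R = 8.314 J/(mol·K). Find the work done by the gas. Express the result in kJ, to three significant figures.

Adiabatic: TV^(γ−1) = const with γ = 5/3.
T₂ = T₁ (V₁/V₂)^(γ−1) = 332 × (36.7/13.3)^0.667 = 332 × 1.967 = 653.2 K.
W_by = nCᵥ(T₁ − T₂) = (4.28)(12.47)(332 − 653.2) = -17142 J.

W ≈ -17.1 kJ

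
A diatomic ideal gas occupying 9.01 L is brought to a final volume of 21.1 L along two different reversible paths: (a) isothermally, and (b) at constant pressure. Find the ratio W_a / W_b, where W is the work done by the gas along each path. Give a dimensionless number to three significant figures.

W_a / W_b ≈ 0.634

Path (a) isothermal: W = P₁V₁ ln(V₂/V₁) → W_a/(P₁V₁) = 0.8509.
Path (b) isobaric: W = P₁(V₂ − V₁) → W_b/(P₁V₁) = 1.342.
W_a / W_b = 0.8509 / 1.342 = 0.6342.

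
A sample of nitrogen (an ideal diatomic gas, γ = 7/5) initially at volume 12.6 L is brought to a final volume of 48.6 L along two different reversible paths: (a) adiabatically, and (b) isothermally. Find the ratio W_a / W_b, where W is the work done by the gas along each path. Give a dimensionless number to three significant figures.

W_a / W_b ≈ 0.773

Path (a) adiabatic: W = P₁V₁(1 − (V₁/V₂)^(γ−1))/(γ−1) → W_a/(P₁V₁) = 1.043.
Path (b) isothermal: W = P₁V₁ ln(V₂/V₁) → W_b/(P₁V₁) = 1.35.
W_a / W_b = 1.043 / 1.35 = 0.7727.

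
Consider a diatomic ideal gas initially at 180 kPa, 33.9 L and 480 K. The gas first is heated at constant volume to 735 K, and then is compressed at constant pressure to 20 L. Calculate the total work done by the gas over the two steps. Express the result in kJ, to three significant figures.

W_total ≈ -3.83 kJ

Step 1 (isochoric): W = 0 (constant volume).
After step 1: P = 275.6 kPa (V unchanged).
Step 2 (isobaric): W = PΔV = (275.6 kPa)(20 − 33.9 L) = -3831 J.
W_total = 0 − 3831 = -3831 J.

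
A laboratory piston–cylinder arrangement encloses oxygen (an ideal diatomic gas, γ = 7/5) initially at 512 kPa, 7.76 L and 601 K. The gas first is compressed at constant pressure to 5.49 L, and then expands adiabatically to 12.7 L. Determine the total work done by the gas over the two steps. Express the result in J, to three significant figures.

Step 1 (isobaric): W = PΔV = (512 kPa)(5.49 − 7.76 L) = -1162 J.
After step 1: P = 512 kPa, V = 5.49 L, T = 425.2 K.
Step 2 (adiabatic): W = (P₁V₁ − P₂V₂)/(γ−1) = (2811 − 2010)/0.4 = 2003 J.
W_total = -1162 + 2003 = 840.5 J.

W_total ≈ 840 J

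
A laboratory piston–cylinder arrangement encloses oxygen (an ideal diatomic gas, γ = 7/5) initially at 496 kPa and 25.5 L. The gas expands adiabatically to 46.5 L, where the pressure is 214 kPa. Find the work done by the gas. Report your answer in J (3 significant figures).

Adiabatic: W = (P₁V₁ − P₂V₂)/(γ − 1) with γ = 7/5.
P₁V₁ = 12648 J, P₂V₂ = 9951 J.
W = (12648 − 9951) / 0.4 = 6743 J.

W ≈ 6740 J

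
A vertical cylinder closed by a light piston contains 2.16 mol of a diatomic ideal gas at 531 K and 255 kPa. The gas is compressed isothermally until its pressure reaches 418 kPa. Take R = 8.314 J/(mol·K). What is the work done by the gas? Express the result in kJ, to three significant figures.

Isothermal process: W = nRT ln(V₂/V₁) = nRT ln(P₁/P₂).
W = (2.16)(8.314)(531) × ln(255/418)
  = 9536 × ln(0.61) = 9536 × -0.4942
W_by_gas = -4713 J.

W ≈ -4.71 kJ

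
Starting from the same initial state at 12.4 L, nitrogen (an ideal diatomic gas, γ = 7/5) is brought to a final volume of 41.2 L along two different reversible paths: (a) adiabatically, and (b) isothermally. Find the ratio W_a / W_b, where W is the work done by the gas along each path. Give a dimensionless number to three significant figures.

W_a / W_b ≈ 0.794

Path (a) adiabatic: W = P₁V₁(1 − (V₁/V₂)^(γ−1))/(γ−1) → W_a/(P₁V₁) = 0.9535.
Path (b) isothermal: W = P₁V₁ ln(V₂/V₁) → W_b/(P₁V₁) = 1.201.
W_a / W_b = 0.9535 / 1.201 = 0.7941.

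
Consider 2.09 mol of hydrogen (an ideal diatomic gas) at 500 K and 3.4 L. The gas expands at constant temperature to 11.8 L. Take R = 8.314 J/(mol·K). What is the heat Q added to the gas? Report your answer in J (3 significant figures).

Q ≈ 10800 J

Isothermal ⇒ ΔU = 0, so Q = W = nRT ln(V₂/V₁).
Q = (2.09)(8.314)(500) ln(11.8/3.4) = 8688 × 1.244 = 10811 J.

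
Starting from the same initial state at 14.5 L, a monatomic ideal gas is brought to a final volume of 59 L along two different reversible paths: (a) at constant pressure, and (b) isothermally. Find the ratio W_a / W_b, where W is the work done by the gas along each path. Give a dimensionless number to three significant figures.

Path (a) isobaric: W = P₁(V₂ − V₁) → W_a/(P₁V₁) = 3.069.
Path (b) isothermal: W = P₁V₁ ln(V₂/V₁) → W_b/(P₁V₁) = 1.403.
W_a / W_b = 3.069 / 1.403 = 2.187.

W_a / W_b ≈ 2.19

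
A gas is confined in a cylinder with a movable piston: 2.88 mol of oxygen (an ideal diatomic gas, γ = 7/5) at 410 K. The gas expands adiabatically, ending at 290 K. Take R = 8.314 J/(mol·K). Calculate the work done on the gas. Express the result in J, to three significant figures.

W ≈ -7180 J

Adiabatic ⇒ Q = 0, so W_by = −ΔU = nCᵥ(T₁ − T₂).
Cᵥ = 5R/2 = 20.79 J/(mol·K).
W = (2.88)(20.79)(410 − 290) = 7183 J.
Work on gas = −W_by = -7183 J.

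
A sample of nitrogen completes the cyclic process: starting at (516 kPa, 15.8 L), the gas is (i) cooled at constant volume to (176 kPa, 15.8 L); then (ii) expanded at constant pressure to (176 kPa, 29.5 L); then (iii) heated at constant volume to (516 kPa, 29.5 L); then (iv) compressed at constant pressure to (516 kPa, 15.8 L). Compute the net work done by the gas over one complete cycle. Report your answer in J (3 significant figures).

W_net ≈ -4660 J

Constant-volume legs do no work.
W(ii) = (176)(29.5 − 15.8) = 2411 J; W(iv) = (516)(15.8 − 29.5) = -7069 J.
W_net = 2411 − 7069 = -4658 J (the counter-clockwise enclosed area).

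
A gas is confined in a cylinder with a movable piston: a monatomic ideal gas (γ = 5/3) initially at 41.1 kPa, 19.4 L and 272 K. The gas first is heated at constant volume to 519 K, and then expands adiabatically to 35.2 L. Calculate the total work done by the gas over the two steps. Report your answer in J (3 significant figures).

W_total ≈ 748 J

Step 1 (isochoric): W = 0 (constant volume).
After step 1: P = 78.42 kPa (V unchanged).
Step 2 (adiabatic): W = (P₁V₁ − P₂V₂)/(γ−1) = (1521 − 1023)/0.667 = 748 J.
W_total = 0 + 748 = 748 J.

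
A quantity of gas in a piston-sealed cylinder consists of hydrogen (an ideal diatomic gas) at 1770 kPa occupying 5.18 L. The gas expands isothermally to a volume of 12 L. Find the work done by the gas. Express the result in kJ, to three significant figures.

W ≈ 7.70 kJ

Isothermal: W = nRT ln(V₂/V₁) = P₁V₁ ln(V₂/V₁).
P₁V₁ = (1770 kPa)(5.18 L) = 9169 J.
W = 9169 × ln(12/5.18) = 9169 × 0.8401
W_by_gas = 7703 J.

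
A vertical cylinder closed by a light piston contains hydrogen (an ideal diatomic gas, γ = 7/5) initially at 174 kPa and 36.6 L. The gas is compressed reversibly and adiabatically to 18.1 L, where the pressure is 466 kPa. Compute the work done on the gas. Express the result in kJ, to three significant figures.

W ≈ 5.17 kJ

Adiabatic: W = (P₁V₁ − P₂V₂)/(γ − 1) with γ = 7/5.
P₁V₁ = 6368 J, P₂V₂ = 8435 J.
W = (6368 − 8435) / 0.4 = -5166 J.
Work on gas = −W_by = 5166 J.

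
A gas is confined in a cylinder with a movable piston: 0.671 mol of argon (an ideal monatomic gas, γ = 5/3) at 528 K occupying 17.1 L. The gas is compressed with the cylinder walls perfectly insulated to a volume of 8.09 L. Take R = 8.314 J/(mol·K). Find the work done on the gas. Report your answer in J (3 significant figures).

W ≈ 2860 J

Adiabatic: TV^(γ−1) = const with γ = 5/3.
T₂ = T₁ (V₁/V₂)^(γ−1) = 528 × (17.1/8.09)^0.667 = 528 × 1.647 = 869.6 K.
W_by = nCᵥ(T₁ − T₂) = (0.671)(12.47)(528 − 869.6) = -2859 J.
Work on gas = −W_by = 2859 J.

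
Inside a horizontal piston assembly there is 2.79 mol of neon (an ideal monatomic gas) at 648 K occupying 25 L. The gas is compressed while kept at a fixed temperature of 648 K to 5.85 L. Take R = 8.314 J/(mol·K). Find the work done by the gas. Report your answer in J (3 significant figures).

W ≈ -21800 J

Isothermal: W = nRT ln(V₂/V₁).
W = (2.79)(8.314)(648) × ln(5.85/25)
  = 15031 × -1.452
W_by_gas = -21832 J.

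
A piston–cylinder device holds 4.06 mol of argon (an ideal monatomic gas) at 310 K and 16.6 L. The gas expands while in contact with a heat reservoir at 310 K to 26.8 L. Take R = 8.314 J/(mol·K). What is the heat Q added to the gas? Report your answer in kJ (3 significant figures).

Isothermal ⇒ ΔU = 0, so Q = W = nRT ln(V₂/V₁).
Q = (4.06)(8.314)(310) ln(26.8/16.6) = 10464 × 0.479 = 5012 J.

Q ≈ 5.01 kJ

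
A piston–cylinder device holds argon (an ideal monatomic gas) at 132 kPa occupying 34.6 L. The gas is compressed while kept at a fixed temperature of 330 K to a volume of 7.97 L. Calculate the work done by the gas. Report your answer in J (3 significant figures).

Isothermal: W = nRT ln(V₂/V₁) = P₁V₁ ln(V₂/V₁).
P₁V₁ = (132 kPa)(34.6 L) = 4567 J.
W = 4567 × ln(7.97/34.6) = 4567 × -1.468
W_by_gas = -6705 J.

W ≈ -6710 J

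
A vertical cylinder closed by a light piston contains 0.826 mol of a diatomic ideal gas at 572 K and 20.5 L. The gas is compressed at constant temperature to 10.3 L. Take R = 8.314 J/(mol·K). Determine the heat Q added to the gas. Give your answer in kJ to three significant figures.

Isothermal ⇒ ΔU = 0, so Q = W = nRT ln(V₂/V₁).
Q = (0.826)(8.314)(572) ln(10.3/20.5) = 3928 × -0.6883 = -2704 J.

Q ≈ -2.70 kJ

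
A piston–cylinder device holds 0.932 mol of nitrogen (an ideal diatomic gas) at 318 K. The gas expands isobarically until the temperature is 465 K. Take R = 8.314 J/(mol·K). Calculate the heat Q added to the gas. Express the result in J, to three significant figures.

Q ≈ 3990 J

Isobaric: W = nRΔT = (0.932)(8.314)(147) = 1139 J.
ΔU = nCᵥΔT with Cᵥ = 5R/2: ΔU = (0.932)(20.79)(147) = 2848 J.
Q = ΔU + W = 2848 + 1139 = 3987 J.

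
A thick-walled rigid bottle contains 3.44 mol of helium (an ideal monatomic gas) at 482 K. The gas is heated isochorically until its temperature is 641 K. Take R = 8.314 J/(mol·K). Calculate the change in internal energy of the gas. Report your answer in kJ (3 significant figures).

Constant volume ⇒ W = 0, so Q = ΔU = nCᵥΔT with Cᵥ = 3R/2 = 12.47 J/(mol·K).
ΔU = (3.44)(12.47)(641 − 482) = 6821 J.

ΔU ≈ 6.82 kJ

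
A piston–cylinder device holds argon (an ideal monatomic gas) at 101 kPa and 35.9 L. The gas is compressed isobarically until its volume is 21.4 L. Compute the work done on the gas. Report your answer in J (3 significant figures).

Isobaric: W = P ΔV.
W = (101 kPa)(21.4 − 35.9 L) = (101)(-14.5) = -1464 J.
Work on gas = −W_by = 1464 J.

W ≈ 1460 J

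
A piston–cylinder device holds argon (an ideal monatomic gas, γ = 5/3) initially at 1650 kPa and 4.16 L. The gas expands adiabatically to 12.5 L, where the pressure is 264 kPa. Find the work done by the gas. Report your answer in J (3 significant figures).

W ≈ 5350 J

Adiabatic: W = (P₁V₁ − P₂V₂)/(γ − 1) with γ = 5/3.
P₁V₁ = 6864 J, P₂V₂ = 3300 J.
W = (6864 − 3300) / 0.6667 = 5346 J.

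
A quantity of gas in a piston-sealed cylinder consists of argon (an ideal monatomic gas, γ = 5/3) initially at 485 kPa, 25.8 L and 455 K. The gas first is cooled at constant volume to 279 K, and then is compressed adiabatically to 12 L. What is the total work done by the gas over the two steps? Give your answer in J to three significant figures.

Step 1 (isochoric): W = 0 (constant volume).
After step 1: P = 297.4 kPa (V unchanged).
Step 2 (adiabatic): W = (P₁V₁ − P₂V₂)/(γ−1) = (7673 − 12781)/0.667 = -7663 J.
W_total = 0 − 7663 = -7663 J.

W_total ≈ -7660 J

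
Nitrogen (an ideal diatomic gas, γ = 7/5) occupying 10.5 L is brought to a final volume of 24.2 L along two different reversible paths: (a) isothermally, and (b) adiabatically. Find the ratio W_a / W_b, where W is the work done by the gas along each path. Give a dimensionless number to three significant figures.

Path (a) isothermal: W = P₁V₁ ln(V₂/V₁) → W_a/(P₁V₁) = 0.835.
Path (b) adiabatic: W = P₁V₁(1 − (V₁/V₂)^(γ−1))/(γ−1) → W_b/(P₁V₁) = 0.7098.
W_a / W_b = 0.835 / 0.7098 = 1.176.

W_a / W_b ≈ 1.18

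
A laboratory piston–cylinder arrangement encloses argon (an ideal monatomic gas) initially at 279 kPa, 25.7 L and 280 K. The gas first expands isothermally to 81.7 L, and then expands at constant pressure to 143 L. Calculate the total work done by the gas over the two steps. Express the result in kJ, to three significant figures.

W_total ≈ 13.7 kJ

Step 1 (isothermal): W = P₁V₁ ln(V₂/V₁) = (7170) ln(81.7/25.7) = 8293 J.
After step 1: P = 87.76 kPa, V = 81.7 L, T = 280 K.
Step 2 (isobaric): W = PΔV = (87.76 kPa)(143 − 81.7 L) = 5380 J.
W_total = 8293 + 5380 = 13673 J.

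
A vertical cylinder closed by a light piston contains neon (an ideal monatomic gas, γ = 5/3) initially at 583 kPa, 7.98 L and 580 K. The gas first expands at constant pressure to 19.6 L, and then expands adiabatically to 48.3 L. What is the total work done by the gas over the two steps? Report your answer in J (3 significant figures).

W_total ≈ 14500 J

Step 1 (isobaric): W = PΔV = (583 kPa)(19.6 − 7.98 L) = 6774 J.
After step 1: P = 583 kPa, V = 19.6 L, T = 1425 K.
Step 2 (adiabatic): W = (P₁V₁ − P₂V₂)/(γ−1) = (11427 − 6263)/0.667 = 7745 J.
W_total = 6774 + 7745 = 14520 J.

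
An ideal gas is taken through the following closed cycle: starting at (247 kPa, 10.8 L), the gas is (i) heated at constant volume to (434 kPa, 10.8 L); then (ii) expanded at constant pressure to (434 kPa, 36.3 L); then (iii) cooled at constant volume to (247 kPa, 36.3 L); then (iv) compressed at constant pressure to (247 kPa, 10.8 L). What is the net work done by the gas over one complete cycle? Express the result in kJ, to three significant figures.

W_net ≈ 4.77 kJ

Constant-volume legs do no work.
W(ii) = (434)(36.3 − 10.8) = 11067 J; W(iv) = (247)(10.8 − 36.3) = -6298 J.
W_net = 11067 − 6298 = 4768 J (the clockwise enclosed area).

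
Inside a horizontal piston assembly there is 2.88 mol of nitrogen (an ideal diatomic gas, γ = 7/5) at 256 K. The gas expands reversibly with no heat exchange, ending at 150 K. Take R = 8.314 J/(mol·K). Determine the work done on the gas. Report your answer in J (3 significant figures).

W ≈ -6350 J

Adiabatic ⇒ Q = 0, so W_by = −ΔU = nCᵥ(T₁ − T₂).
Cᵥ = 5R/2 = 20.79 J/(mol·K).
W = (2.88)(20.79)(256 − 150) = 6345 J.
Work on gas = −W_by = -6345 J.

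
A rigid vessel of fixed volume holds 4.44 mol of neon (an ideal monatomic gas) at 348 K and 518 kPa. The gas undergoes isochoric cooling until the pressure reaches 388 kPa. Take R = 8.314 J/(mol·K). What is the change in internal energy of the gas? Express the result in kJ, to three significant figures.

ΔU ≈ -4.84 kJ

Constant volume ⇒ W = 0, so Q = ΔU = nCᵥΔT with Cᵥ = 3R/2 = 12.47 J/(mol·K).
At constant V, T₂/T₁ = P₂/P₁ ⇒ ΔT = T₁(P₂/P₁ − 1) = 348·(388/518 − 1) = -87.34 K.
ΔU = (4.44)(12.47)(-87.34) = -4836 J.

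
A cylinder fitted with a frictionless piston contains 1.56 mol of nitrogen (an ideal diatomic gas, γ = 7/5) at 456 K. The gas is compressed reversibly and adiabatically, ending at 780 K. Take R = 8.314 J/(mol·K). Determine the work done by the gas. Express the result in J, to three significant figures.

Adiabatic ⇒ Q = 0, so W_by = −ΔU = nCᵥ(T₁ − T₂).
Cᵥ = 5R/2 = 20.79 J/(mol·K).
W = (1.56)(20.79)(456 − 780) = -10506 J.

W ≈ -10500 J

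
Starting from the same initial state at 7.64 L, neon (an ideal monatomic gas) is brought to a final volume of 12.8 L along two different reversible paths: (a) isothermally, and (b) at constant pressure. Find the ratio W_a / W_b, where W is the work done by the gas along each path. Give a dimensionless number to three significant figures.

W_a / W_b ≈ 0.764

Path (a) isothermal: W = P₁V₁ ln(V₂/V₁) → W_a/(P₁V₁) = 0.516.
Path (b) isobaric: W = P₁(V₂ − V₁) → W_b/(P₁V₁) = 0.6754.
W_a / W_b = 0.516 / 0.6754 = 0.7641.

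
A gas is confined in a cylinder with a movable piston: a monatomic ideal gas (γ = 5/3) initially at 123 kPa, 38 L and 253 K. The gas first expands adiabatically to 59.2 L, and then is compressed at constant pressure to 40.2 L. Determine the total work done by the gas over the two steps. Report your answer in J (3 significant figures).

Step 1 (adiabatic): W = (P₁V₁ − P₂V₂)/(γ−1) = (4674 − 3478)/0.667 = 1794 J.
After step 1: P = 58.75 kPa, V = 59.2 L, T = 188.3 K.
Step 2 (isobaric): W = PΔV = (58.75 kPa)(40.2 − 59.2 L) = -1116 J.
W_total = 1794 − 1116 = 677.7 J.

W_total ≈ 678 J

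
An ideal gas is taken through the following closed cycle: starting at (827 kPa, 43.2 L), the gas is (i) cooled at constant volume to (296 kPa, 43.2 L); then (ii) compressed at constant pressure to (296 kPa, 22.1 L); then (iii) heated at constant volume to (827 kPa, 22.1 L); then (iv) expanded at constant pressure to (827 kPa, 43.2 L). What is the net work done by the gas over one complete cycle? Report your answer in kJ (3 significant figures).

W_net ≈ 11.2 kJ

Constant-volume legs do no work.
W(ii) = (296)(22.1 − 43.2) = -6246 J; W(iv) = (827)(43.2 − 22.1) = 17450 J.
W_net = -6246 + 17450 = 11204 J (the clockwise enclosed area).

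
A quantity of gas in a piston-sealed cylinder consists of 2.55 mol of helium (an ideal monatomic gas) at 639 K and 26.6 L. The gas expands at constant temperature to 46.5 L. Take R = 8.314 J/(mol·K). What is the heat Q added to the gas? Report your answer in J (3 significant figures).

Isothermal ⇒ ΔU = 0, so Q = W = nRT ln(V₂/V₁).
Q = (2.55)(8.314)(639) ln(46.5/26.6) = 13547 × 0.5585 = 7567 J.

Q ≈ 7570 J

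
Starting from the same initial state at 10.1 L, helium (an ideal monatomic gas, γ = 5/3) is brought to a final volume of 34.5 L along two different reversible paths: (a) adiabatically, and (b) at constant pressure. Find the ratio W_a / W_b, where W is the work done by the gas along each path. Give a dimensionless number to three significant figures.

Path (a) adiabatic: W = P₁V₁(1 − (V₁/V₂)^(γ−1))/(γ−1) → W_a/(P₁V₁) = 0.8387.
Path (b) isobaric: W = P₁(V₂ − V₁) → W_b/(P₁V₁) = 2.416.
W_a / W_b = 0.8387 / 2.416 = 0.3471.

W_a / W_b ≈ 0.347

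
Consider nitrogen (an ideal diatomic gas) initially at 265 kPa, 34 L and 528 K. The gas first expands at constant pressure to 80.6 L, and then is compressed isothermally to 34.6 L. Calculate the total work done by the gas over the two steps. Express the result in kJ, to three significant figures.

W_total ≈ -5.71 kJ

Step 1 (isobaric): W = PΔV = (265 kPa)(80.6 − 34 L) = 12349 J.
After step 1: P = 265 kPa, V = 80.6 L, T = 1252 K.
Step 2 (isothermal): W = P₁V₁ ln(V₂/V₁) = (21359) ln(34.6/80.6) = -18062 J.
W_total = 12349 − 18062 = -5713 J.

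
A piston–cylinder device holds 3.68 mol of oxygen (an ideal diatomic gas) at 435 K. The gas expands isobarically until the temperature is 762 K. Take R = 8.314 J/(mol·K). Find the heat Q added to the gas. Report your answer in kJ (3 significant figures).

Isobaric: W = nRΔT = (3.68)(8.314)(327) = 10005 J.
ΔU = nCᵥΔT with Cᵥ = 5R/2: ΔU = (3.68)(20.79)(327) = 25012 J.
Q = ΔU + W = 25012 + 10005 = 35017 J.

Q ≈ 35.0 kJ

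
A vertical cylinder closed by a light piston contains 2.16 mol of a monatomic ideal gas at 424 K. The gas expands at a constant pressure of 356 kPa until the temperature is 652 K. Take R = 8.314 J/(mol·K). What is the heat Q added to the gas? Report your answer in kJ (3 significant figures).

Isobaric: W = nRΔT = (2.16)(8.314)(228) = 4094 J.
ΔU = nCᵥΔT with Cᵥ = 3R/2: ΔU = (2.16)(12.47)(228) = 6142 J.
Q = ΔU + W = 6142 + 4094 = 10236 J.

Q ≈ 10.2 kJ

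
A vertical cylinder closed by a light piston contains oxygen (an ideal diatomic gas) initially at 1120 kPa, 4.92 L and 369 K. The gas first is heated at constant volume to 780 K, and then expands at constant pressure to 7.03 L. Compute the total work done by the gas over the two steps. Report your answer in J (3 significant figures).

W_total ≈ 5000 J

Step 1 (isochoric): W = 0 (constant volume).
After step 1: P = 2367 kPa (V unchanged).
Step 2 (isobaric): W = PΔV = (2367 kPa)(7.03 − 4.92 L) = 4995 J.
W_total = 0 + 4995 = 4995 J.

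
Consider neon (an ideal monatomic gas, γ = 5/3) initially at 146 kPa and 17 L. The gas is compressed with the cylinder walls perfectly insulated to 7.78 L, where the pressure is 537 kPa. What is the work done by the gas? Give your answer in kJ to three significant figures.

W ≈ -2.54 kJ

Adiabatic: W = (P₁V₁ − P₂V₂)/(γ − 1) with γ = 5/3.
P₁V₁ = 2482 J, P₂V₂ = 4178 J.
W = (2482 − 4178) / 0.6667 = -2544 J.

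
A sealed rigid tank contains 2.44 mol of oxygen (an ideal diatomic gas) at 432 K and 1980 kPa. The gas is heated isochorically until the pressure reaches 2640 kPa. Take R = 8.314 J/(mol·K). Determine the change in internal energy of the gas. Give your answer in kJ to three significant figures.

Constant volume ⇒ W = 0, so Q = ΔU = nCᵥΔT with Cᵥ = 5R/2 = 20.79 J/(mol·K).
At constant V, T₂/T₁ = P₂/P₁ ⇒ ΔT = T₁(P₂/P₁ − 1) = 432·(2640/1980 − 1) = 144 K.
ΔU = (2.44)(20.79)(144) = 7303 J.

ΔU ≈ 7.30 kJ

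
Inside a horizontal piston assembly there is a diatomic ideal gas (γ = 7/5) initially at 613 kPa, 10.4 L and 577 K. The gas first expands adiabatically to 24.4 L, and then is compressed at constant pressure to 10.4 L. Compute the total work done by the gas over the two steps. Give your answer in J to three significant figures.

Step 1 (adiabatic): W = (P₁V₁ − P₂V₂)/(γ−1) = (6375 − 4533)/0.4 = 4606 J.
After step 1: P = 185.8 kPa, V = 24.4 L, T = 410.2 K.
Step 2 (isobaric): W = PΔV = (185.8 kPa)(10.4 − 24.4 L) = -2601 J.
W_total = 4606 − 2601 = 2006 J.

W_total ≈ 2010 J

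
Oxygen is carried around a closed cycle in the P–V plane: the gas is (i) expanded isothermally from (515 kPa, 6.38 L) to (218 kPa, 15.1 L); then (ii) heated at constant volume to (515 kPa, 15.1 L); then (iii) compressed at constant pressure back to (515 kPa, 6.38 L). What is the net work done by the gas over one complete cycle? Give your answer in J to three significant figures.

Leg (i): W = PᵢVᵢ ln(V_f/Vᵢ) = (3286) ln(15.1/6.38) = 2831 J.
Leg (ii): W = 0.
Leg (iii): W = PΔV = (515)(6.38 − 15.1) = -4491 J.
W_net = 2831 − 4491 = -1660 J.

W_net ≈ -1660 J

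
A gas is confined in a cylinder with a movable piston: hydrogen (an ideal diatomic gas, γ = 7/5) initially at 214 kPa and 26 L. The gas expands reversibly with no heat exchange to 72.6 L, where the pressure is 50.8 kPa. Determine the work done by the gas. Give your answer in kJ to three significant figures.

W ≈ 4.69 kJ

Adiabatic: W = (P₁V₁ − P₂V₂)/(γ − 1) with γ = 7/5.
P₁V₁ = 5564 J, P₂V₂ = 3688 J.
W = (5564 − 3688) / 0.4 = 4690 J.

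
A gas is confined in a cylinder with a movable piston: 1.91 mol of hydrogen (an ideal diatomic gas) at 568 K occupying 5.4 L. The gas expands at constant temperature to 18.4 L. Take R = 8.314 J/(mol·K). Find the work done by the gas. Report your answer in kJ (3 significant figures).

W ≈ 11.1 kJ

Isothermal: W = nRT ln(V₂/V₁).
W = (1.91)(8.314)(568) × ln(18.4/5.4)
  = 9020 × 1.226
W_by_gas = 11058 J.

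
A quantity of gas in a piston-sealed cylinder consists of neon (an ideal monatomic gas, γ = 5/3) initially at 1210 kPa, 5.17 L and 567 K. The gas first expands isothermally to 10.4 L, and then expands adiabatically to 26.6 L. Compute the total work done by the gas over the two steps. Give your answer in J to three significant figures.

W_total ≈ 8740 J

Step 1 (isothermal): W = P₁V₁ ln(V₂/V₁) = (6256) ln(10.4/5.17) = 4372 J.
After step 1: P = 601.5 kPa, V = 10.4 L, T = 567 K.
Step 2 (adiabatic): W = (P₁V₁ − P₂V₂)/(γ−1) = (6256 − 3345)/0.667 = 4366 J.
W_total = 4372 + 4366 = 8739 J.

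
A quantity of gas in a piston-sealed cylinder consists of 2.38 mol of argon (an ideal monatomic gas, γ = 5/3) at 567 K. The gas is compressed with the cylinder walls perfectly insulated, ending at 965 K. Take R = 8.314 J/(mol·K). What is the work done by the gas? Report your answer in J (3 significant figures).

Adiabatic ⇒ Q = 0, so W_by = −ΔU = nCᵥ(T₁ − T₂).
Cᵥ = 3R/2 = 12.47 J/(mol·K).
W = (2.38)(12.47)(567 − 965) = -11813 J.

W ≈ -11800 J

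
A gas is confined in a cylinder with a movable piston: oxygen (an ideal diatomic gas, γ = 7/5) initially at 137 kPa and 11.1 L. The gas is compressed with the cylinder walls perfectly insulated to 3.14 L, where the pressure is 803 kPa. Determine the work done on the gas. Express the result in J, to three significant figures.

Adiabatic: W = (P₁V₁ − P₂V₂)/(γ − 1) with γ = 7/5.
P₁V₁ = 1521 J, P₂V₂ = 2521 J.
W = (1521 − 2521) / 0.4 = -2502 J.
Work on gas = −W_by = 2502 J.

W ≈ 2500 J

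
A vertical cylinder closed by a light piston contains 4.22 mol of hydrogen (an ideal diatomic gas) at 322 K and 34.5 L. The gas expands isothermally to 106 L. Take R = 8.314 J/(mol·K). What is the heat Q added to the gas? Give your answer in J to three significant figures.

Isothermal ⇒ ΔU = 0, so Q = W = nRT ln(V₂/V₁).
Q = (4.22)(8.314)(322) ln(106/34.5) = 11297 × 1.122 = 12681 J.

Q ≈ 12700 J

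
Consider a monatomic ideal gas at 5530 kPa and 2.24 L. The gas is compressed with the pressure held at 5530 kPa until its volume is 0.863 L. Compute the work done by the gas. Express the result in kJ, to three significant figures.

Isobaric: W = P ΔV.
W = (5530 kPa)(0.863 − 2.24 L) = (5530)(-1.377) = -7615 J.

W ≈ -7.61 kJ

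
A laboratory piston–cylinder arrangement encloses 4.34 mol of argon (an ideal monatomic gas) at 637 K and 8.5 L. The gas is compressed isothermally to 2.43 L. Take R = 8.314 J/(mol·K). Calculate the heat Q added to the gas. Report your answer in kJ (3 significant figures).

Isothermal ⇒ ΔU = 0, so Q = W = nRT ln(V₂/V₁).
Q = (4.34)(8.314)(637) ln(2.43/8.5) = 22985 × -1.252 = -28781 J.

Q ≈ -28.8 kJ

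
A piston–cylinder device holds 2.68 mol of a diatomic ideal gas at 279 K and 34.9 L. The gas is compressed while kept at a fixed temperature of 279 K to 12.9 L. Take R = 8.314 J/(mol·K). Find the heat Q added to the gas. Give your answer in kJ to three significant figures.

Q ≈ -6.19 kJ

Isothermal ⇒ ΔU = 0, so Q = W = nRT ln(V₂/V₁).
Q = (2.68)(8.314)(279) ln(12.9/34.9) = 6217 × -0.9953 = -6187 J.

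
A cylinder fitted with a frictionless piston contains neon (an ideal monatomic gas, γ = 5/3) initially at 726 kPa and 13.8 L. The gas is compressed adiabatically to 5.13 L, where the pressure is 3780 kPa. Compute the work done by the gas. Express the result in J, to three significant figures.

Adiabatic: W = (P₁V₁ − P₂V₂)/(γ − 1) with γ = 5/3.
P₁V₁ = 10019 J, P₂V₂ = 19391 J.
W = (10019 − 19391) / 0.6667 = -14059 J.

W ≈ -14100 J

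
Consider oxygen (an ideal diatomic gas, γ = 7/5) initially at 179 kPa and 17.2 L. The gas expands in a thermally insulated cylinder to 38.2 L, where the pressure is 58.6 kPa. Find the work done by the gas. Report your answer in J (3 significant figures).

W ≈ 2100 J

Adiabatic: W = (P₁V₁ − P₂V₂)/(γ − 1) with γ = 7/5.
P₁V₁ = 3079 J, P₂V₂ = 2239 J.
W = (3079 − 2239) / 0.4 = 2101 J.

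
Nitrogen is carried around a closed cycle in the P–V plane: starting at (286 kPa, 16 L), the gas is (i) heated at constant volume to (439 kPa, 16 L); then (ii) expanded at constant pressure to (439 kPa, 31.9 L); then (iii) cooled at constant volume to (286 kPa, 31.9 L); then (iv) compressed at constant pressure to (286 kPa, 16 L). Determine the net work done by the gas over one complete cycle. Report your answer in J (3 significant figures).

Constant-volume legs do no work.
W(ii) = (439)(31.9 − 16) = 6980 J; W(iv) = (286)(16 − 31.9) = -4547 J.
W_net = 6980 − 4547 = 2433 J (the clockwise enclosed area).

W_net ≈ 2430 J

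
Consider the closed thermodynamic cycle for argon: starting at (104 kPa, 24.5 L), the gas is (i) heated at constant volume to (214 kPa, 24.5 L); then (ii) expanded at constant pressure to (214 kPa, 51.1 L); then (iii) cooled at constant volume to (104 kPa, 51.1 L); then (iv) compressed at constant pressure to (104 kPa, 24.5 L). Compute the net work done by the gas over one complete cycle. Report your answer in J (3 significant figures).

Constant-volume legs do no work.
W(ii) = (214)(51.1 − 24.5) = 5692 J; W(iv) = (104)(24.5 − 51.1) = -2766 J.
W_net = 5692 − 2766 = 2926 J (the clockwise enclosed area).

W_net ≈ 2930 J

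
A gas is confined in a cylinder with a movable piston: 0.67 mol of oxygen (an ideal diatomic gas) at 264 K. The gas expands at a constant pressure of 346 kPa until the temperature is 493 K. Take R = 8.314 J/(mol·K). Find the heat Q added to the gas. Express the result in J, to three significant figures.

Q ≈ 4460 J

Isobaric: W = nRΔT = (0.67)(8.314)(229) = 1276 J.
ΔU = nCᵥΔT with Cᵥ = 5R/2: ΔU = (0.67)(20.79)(229) = 3189 J.
Q = ΔU + W = 3189 + 1276 = 4465 J.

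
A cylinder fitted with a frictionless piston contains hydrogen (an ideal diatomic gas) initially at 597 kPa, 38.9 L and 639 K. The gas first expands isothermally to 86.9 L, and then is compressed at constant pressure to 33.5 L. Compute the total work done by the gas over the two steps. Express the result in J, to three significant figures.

Step 1 (isothermal): W = P₁V₁ ln(V₂/V₁) = (23223) ln(86.9/38.9) = 18666 J.
After step 1: P = 267.2 kPa, V = 86.9 L, T = 639 K.
Step 2 (isobaric): W = PΔV = (267.2 kPa)(33.5 − 86.9 L) = -14271 J.
W_total = 18666 − 14271 = 4395 J.

W_total ≈ 4400 J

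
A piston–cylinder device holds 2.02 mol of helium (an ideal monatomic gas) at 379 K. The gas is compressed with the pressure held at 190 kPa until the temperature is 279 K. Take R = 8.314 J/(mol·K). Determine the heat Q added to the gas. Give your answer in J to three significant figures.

Q ≈ -4200 J

Isobaric: W = nRΔT = (2.02)(8.314)(-100) = -1679 J.
ΔU = nCᵥΔT with Cᵥ = 3R/2: ΔU = (2.02)(12.47)(-100) = -2519 J.
Q = ΔU + W = -2519 − 1679 = -4199 J.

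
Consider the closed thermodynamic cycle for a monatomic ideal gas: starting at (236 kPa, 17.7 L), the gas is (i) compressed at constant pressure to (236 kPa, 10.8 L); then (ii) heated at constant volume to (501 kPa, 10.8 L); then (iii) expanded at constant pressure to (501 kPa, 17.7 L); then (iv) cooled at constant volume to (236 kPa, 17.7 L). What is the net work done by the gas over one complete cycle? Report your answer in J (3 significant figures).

W_net ≈ 1830 J

Constant-volume legs do no work.
W(i) = (236)(10.8 − 17.7) = -1628 J; W(iii) = (501)(17.7 − 10.8) = 3457 J.
W_net = -1628 + 3457 = 1828 J (the clockwise enclosed area).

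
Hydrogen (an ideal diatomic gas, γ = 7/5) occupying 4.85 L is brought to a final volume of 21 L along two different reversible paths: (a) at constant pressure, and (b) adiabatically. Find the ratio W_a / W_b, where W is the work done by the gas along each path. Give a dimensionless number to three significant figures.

W_a / W_b ≈ 3.00

Path (a) isobaric: W = P₁(V₂ − V₁) → W_a/(P₁V₁) = 3.33.
Path (b) adiabatic: W = P₁V₁(1 − (V₁/V₂)^(γ−1))/(γ−1) → W_b/(P₁V₁) = 1.109.
W_a / W_b = 3.33 / 1.109 = 3.003.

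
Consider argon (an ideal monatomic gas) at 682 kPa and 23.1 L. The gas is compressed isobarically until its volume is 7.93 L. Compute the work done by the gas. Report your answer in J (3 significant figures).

W ≈ -10300 J

Isobaric: W = P ΔV.
W = (682 kPa)(7.93 − 23.1 L) = (682)(-15.17) = -10346 J.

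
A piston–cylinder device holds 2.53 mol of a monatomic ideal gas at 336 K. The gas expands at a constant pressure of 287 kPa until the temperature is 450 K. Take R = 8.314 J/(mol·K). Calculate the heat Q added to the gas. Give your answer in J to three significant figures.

Isobaric: W = nRΔT = (2.53)(8.314)(114) = 2398 J.
ΔU = nCᵥΔT with Cᵥ = 3R/2: ΔU = (2.53)(12.47)(114) = 3597 J.
Q = ΔU + W = 3597 + 2398 = 5995 J.

Q ≈ 5990 J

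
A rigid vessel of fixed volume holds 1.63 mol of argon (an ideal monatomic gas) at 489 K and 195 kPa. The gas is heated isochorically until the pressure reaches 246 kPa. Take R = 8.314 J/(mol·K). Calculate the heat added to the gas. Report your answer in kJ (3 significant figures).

Q ≈ 2.60 kJ

Constant volume ⇒ W = 0, so Q = ΔU = nCᵥΔT with Cᵥ = 3R/2 = 12.47 J/(mol·K).
At constant V, T₂/T₁ = P₂/P₁ ⇒ ΔT = T₁(P₂/P₁ − 1) = 489·(246/195 − 1) = 127.9 K.
ΔU = (1.63)(12.47)(127.9) = 2600 J.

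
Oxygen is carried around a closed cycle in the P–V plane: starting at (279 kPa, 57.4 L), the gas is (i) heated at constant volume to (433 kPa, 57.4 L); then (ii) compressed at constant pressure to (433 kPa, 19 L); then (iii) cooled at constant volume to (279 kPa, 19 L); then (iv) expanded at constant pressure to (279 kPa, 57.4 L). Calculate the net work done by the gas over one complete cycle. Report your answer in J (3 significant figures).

W_net ≈ -5910 J

Constant-volume legs do no work.
W(ii) = (433)(19 − 57.4) = -16627 J; W(iv) = (279)(57.4 − 19) = 10714 J.
W_net = -16627 + 10714 = -5914 J (the counter-clockwise enclosed area).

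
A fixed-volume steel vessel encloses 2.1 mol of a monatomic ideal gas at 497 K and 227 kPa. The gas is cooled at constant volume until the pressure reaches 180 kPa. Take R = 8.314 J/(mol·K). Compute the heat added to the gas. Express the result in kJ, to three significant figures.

Constant volume ⇒ W = 0, so Q = ΔU = nCᵥΔT with Cᵥ = 3R/2 = 12.47 J/(mol·K).
At constant V, T₂/T₁ = P₂/P₁ ⇒ ΔT = T₁(P₂/P₁ − 1) = 497·(180/227 − 1) = -102.9 K.
ΔU = (2.1)(12.47)(-102.9) = -2695 J.

Q ≈ -2.69 kJ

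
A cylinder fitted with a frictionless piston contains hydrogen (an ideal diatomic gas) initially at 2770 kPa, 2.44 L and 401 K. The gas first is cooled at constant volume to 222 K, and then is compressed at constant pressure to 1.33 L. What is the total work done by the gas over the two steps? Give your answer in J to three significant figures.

Step 1 (isochoric): W = 0 (constant volume).
After step 1: P = 1534 kPa (V unchanged).
Step 2 (isobaric): W = PΔV = (1534 kPa)(1.33 − 2.44 L) = -1702 J.
W_total = 0 − 1702 = -1702 J.

W_total ≈ -1700 J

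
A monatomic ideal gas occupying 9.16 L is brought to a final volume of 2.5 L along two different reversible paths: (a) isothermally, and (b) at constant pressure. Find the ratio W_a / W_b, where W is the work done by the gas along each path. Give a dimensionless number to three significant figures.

W_a / W_b ≈ 1.79

Path (a) isothermal: W = P₁V₁ ln(V₂/V₁) → W_a/(P₁V₁) = -1.299.
Path (b) isobaric: W = P₁(V₂ − V₁) → W_b/(P₁V₁) = -0.7271.
W_a / W_b = -1.299 / -0.7271 = 1.786.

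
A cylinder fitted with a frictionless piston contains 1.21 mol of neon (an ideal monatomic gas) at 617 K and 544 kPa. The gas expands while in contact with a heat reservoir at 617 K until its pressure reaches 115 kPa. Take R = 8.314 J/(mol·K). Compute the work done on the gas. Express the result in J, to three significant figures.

W ≈ -9650 J

Isothermal process: W = nRT ln(V₂/V₁) = nRT ln(P₁/P₂).
W = (1.21)(8.314)(617) × ln(544/115)
  = 6207 × ln(4.73) = 6207 × 1.554
W_by_gas = 9646 J; work on gas = −W_by = -9646 J.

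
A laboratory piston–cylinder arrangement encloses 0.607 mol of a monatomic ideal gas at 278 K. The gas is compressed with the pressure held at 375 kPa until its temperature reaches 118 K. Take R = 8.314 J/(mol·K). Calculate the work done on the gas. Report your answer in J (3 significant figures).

Isobaric: W = P ΔV = nR ΔT.
W = (0.607)(8.314)(118 − 278) = -807.5 J.
Work on gas = −W_by = 807.5 J.

W ≈ 807 J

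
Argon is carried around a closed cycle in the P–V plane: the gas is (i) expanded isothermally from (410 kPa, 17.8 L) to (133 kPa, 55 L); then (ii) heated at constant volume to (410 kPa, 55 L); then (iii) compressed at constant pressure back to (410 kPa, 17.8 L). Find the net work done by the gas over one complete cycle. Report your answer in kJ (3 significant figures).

Leg (i): W = PᵢVᵢ ln(V_f/Vᵢ) = (7298) ln(55/17.8) = 8233 J.
Leg (ii): W = 0.
Leg (iii): W = PΔV = (410)(17.8 − 55) = -15252 J.
W_net = 8233 − 15252 = -7019 J.

W_net ≈ -7.02 kJ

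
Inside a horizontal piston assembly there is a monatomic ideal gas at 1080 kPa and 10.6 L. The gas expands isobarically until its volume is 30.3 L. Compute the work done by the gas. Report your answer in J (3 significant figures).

Isobaric: W = P ΔV.
W = (1080 kPa)(30.3 − 10.6 L) = (1080)(19.7) = 21276 J.

W ≈ 21300 J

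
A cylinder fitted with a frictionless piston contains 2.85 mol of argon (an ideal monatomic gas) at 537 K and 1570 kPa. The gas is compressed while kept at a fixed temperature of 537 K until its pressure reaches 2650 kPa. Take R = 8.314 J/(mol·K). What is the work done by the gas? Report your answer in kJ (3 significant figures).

Isothermal process: W = nRT ln(V₂/V₁) = nRT ln(P₁/P₂).
W = (2.85)(8.314)(537) × ln(1570/2650)
  = 12724 × ln(0.5925) = 12724 × -0.5235
W_by_gas = -6661 J.

W ≈ -6.66 kJ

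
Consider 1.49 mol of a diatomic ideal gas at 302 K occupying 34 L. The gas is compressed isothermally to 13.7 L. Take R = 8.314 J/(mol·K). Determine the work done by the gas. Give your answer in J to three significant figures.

Isothermal: W = nRT ln(V₂/V₁).
W = (1.49)(8.314)(302) × ln(13.7/34)
  = 3741 × -0.909
W_by_gas = -3401 J.

W ≈ -3400 J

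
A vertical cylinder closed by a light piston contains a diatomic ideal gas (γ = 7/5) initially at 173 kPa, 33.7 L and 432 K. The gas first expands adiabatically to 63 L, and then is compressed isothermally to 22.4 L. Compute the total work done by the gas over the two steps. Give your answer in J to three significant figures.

Step 1 (adiabatic): W = (P₁V₁ − P₂V₂)/(γ−1) = (5830 − 4539)/0.4 = 3227 J.
After step 1: P = 72.05 kPa, V = 63 L, T = 336.4 K.
Step 2 (isothermal): W = P₁V₁ ln(V₂/V₁) = (4539) ln(22.4/63) = -4694 J.
W_total = 3227 − 4694 = -1467 J.

W_total ≈ -1470 J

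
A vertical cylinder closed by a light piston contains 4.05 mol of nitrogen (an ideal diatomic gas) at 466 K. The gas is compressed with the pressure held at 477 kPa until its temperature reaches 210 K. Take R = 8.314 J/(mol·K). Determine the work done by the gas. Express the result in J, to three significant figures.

Isobaric: W = P ΔV = nR ΔT.
W = (4.05)(8.314)(210 − 466) = -8620 J.

W ≈ -8620 J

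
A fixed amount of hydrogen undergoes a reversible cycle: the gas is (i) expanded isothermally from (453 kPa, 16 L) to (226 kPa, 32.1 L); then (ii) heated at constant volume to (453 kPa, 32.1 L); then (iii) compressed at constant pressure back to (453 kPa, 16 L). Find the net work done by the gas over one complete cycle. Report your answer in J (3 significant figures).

W_net ≈ -2250 J

Leg (i): W = PᵢVᵢ ln(V_f/Vᵢ) = (7248) ln(32.1/16) = 5047 J.
Leg (ii): W = 0.
Leg (iii): W = PΔV = (453)(16 − 32.1) = -7293 J.
W_net = 5047 − 7293 = -2247 J.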